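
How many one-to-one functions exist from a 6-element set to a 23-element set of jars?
P(23,6) = 23!/(23-6)! = 72681840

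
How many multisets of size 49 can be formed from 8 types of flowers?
C(49+8-1, 8-1) = C(56, 7) = 231917400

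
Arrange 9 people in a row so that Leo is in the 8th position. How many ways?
Fix one position: (9-1)! = 40320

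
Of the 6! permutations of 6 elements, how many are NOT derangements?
Complement of the derangements. !6 = Σ_{j=0}^{6} (-1)^j·6!/j! = 720 - 720 + 360 - 120 + 30 - 6 + 1 = 265. 6! - !6 = 720 - 265 = 455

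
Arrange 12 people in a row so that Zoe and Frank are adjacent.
Treat as block: (12-1)! × 2! = 39916800 × 2 = 79833600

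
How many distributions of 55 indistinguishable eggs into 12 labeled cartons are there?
C(55+12-1, 12-1) = C(66, 11) = 1074082795968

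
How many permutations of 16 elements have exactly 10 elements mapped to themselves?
Choose the 10 fixed points C(16,10) = 8008, derange the rest: !6 = Σ_{j=0}^{6} (-1)^j·6!/j! = 720 - 720 + 360 - 120 + 30 - 6 + 1 = 265. Product = 8008 × 265 = 2122120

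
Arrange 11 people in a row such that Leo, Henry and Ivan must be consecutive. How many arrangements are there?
Treat the 3 as one block: (11-3+1)! × 3! = 362880 × 6 = 2177280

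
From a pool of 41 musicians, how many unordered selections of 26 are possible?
C(41,26) = 41!/(26!×15!) = 63432274896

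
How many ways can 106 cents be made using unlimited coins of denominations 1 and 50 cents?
Coefficient of x^106 in 1/(1-x^1) · 1/(1-x^50). Use j coins of 50 for j = 0..⌊106/50⌋ = 2, the rest in 1s: 2 + 1 = 3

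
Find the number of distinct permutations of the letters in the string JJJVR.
5! / (1! × 3! × 1!) = 20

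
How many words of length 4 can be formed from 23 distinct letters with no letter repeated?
P(23,4) = 23!/(23-4)! = 212520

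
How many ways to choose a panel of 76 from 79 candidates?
C(79,76) = 79!/(76!×3!) = 79079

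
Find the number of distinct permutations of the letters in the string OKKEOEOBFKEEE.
13! / (1! × 3! × 5! × 1! × 3!) = 1441440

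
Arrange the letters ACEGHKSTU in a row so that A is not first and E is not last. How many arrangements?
By inclusion-exclusion: 9! - 2×(9-1)! + (9-2)! = 362880 - 80640 + 5040 = 287280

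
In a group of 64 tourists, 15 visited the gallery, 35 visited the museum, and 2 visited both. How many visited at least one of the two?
|A∪B| = |A| + |B| - |A∩B| = 15 + 35 - 2 = 48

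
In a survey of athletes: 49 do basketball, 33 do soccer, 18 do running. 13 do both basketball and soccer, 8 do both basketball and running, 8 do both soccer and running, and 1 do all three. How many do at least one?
|A∪B∪C| = 49+33+18-13-8-8+1 = 72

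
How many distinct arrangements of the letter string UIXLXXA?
7! / (1! × 1! × 1! × 1! × 3!) = 840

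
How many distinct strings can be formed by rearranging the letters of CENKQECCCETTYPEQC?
17! / (5! × 1! × 4! × 2! × 1! × 1! × 2! × 1!) = 30875644800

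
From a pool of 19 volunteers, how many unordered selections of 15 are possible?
C(19,15) = 19!/(15!×4!) = 3876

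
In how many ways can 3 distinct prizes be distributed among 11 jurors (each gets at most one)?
P(11,3) = 11!/(11-3)! = 990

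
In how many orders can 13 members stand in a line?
13! = 6227020800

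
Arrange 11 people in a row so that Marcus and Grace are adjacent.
Treat as block: (11-1)! × 2! = 3628800 × 2 = 7257600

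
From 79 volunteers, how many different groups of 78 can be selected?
C(79,78) = 79!/(78!×1!) = 79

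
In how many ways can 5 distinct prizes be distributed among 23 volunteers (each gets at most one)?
P(23,5) = 23!/(23-5)! = 4037880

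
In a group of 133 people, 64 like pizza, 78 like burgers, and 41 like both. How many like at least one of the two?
|A∪B| = |A| + |B| - |A∩B| = 64 + 78 - 41 = 101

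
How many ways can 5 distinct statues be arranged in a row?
5! = 120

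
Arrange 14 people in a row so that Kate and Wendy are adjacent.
Treat as block: (14-1)! × 2! = 6227020800 × 2 = 12454041600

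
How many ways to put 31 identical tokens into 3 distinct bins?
C(31+3-1, 3-1) = C(33, 2) = 528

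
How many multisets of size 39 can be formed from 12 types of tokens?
C(39+12-1, 12-1) = C(50, 11) = 37353738800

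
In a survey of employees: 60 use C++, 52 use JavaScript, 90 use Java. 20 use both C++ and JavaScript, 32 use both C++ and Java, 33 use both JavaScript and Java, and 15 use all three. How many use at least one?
|A∪B∪C| = 60+52+90-20-32-33+15 = 132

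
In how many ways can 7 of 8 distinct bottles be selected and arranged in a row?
P(8,7) = 8!/(8-7)! = 40320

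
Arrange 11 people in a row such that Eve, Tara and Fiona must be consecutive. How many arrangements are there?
Treat the 3 as one block: (11-3+1)! × 3! = 362880 × 6 = 2177280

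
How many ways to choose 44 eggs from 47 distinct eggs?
C(47,44) = 47!/(44!×3!) = 16215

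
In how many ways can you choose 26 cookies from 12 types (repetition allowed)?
C(26+12-1, 12-1) = C(37, 11) = 854992152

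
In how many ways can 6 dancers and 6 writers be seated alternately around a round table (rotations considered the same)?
Fix one of the dancers: (6-1)! ways for the remaining dancers, × 6! ways for the writers = 120 × 720 = 86400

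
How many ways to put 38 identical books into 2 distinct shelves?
C(38+2-1, 2-1) = C(39, 1) = 39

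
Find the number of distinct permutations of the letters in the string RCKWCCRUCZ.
10! / (1! × 1! × 4! × 1! × 2! × 1!) = 75600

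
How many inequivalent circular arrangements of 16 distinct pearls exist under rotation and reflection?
(16-1)!/2 = 1307674368000/2 = 653837184000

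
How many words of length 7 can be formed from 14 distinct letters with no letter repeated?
P(14,7) = 14!/(14-7)! = 17297280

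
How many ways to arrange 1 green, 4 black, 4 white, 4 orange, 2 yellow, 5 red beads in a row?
20! / (1! × 4! × 4! × 4! × 2! × 5!) = 733296564000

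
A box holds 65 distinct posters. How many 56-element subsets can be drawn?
C(65,56) = 65!/(56!×9!) = 31966749880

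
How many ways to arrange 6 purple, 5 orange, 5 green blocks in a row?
16! / (6! × 5! × 5!) = 2018016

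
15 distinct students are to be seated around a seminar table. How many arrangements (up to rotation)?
Circular: fix one position, arrange the rest. (15-1)! = 87178291200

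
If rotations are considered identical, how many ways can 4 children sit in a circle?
Circular: fix one position, arrange the rest. (4-1)! = 6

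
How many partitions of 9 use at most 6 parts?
By conjugation, equals partitions of 9 into parts ≤ 6. Let r_j(i) = number of partitions of i into parts ≤ j, for i = 0..9. r_1(i) = 1 for all i; r_j(i) = r_{j-1}(i) + r_j(i-j). Rows j = 2..6: ≤2: 1 1 2 2 3 3 4 4 5 5; ≤3: 1 1 2 3 4 5 7 8 10 12; ≤4: 1 1 2 3 5 6 9 11 15 18; ≤5: 1 1 2 3 5 7 10 13 18 23; ≤6: 1 1 2 3 5 7 11 14 20 26. r_6(9) = 26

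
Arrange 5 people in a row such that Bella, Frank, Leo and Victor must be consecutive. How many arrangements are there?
Treat the 4 as one block: (5-4+1)! × 4! = 2 × 24 = 48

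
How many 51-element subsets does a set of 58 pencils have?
C(58,51) = 58!/(51!×7!) = 300674088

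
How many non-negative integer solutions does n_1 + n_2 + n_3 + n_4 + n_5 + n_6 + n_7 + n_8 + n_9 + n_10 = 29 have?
C(29+10-1, 10-1) = C(38, 9) = 163011640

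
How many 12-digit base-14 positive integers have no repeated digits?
First digit: 13 choices (nonzero). Then descending: 13 × 13 × 12 × 11 × 10 × 9 × 8 × 7 × 6 × 5 × 4 × 3 = 40475635200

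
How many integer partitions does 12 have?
Pentagonal recurrence p(n) = p(n-1) + p(n-2) - p(n-5) - p(n-7) + p(n-12) + p(n-15) - ... gives p(0..11) = 1, 1, 2, 3, 5, 7, 11, 15, 22, 30, 42, 56. p(12) = p(11) + p(10) - p(7) - p(5) + p(0) = 56 + 42 - 15 - 7 + 1 = 77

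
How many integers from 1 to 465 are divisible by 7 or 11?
⌊465/7⌋ + ⌊465/11⌋ - ⌊465/77⌋ = 66 + 42 - 6 = 102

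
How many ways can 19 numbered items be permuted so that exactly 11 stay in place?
Choose the 11 fixed points C(19,11) = 75582, derange the rest: !8 = Σ_{j=0}^{8} (-1)^j·8!/j! = 40320 - 40320 + 20160 - 6720 + 1680 - 336 + 56 - 8 + 1 = 14833. Product = 75582 × 14833 = 1121107806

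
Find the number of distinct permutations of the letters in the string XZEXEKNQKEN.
11! / (1! × 2! × 3! × 1! × 2! × 2!) = 831600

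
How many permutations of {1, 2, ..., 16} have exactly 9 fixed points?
Choose the 9 fixed points C(16,9) = 11440, derange the rest: !7 = Σ_{j=0}^{7} (-1)^j·7!/j! = 5040 - 5040 + 2520 - 840 + 210 - 42 + 7 - 1 = 1854. Product = 11440 × 1854 = 21209760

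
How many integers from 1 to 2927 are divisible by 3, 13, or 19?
⌊2927/3⌋+⌊2927/13⌋+⌊2927/19⌋ - ⌊2927/39⌋-⌊2927/57⌋-⌊2927/247⌋ + ⌊2927/741⌋ = 975+225+154 - 75-51-11 + 3 = 1220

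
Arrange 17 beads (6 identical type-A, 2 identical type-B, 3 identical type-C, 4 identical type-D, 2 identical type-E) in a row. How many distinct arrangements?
17! / (6! × 2! × 3! × 4! × 2!) = 857656800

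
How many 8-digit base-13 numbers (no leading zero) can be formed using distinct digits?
First digit: 12 choices (nonzero). Then descending: 12 × 12 × 11 × 10 × 9 × 8 × 7 × 6 = 47900160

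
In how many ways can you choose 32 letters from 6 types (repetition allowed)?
C(32+6-1, 6-1) = C(37, 5) = 435897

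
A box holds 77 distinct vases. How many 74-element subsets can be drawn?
C(77,74) = 77!/(74!×3!) = 73150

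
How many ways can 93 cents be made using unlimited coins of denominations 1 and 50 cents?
Coefficient of x^93 in 1/(1-x^1) · 1/(1-x^50). Use j coins of 50 for j = 0..⌊93/50⌋ = 1, the rest in 1s: 1 + 1 = 2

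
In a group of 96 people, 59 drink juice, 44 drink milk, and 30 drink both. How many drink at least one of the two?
|A∪B| = |A| + |B| - |A∩B| = 59 + 44 - 30 = 73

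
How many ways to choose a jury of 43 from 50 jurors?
C(50,43) = 50!/(43!×7!) = 99884400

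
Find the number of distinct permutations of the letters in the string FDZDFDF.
7! / (1! × 3! × 3!) = 140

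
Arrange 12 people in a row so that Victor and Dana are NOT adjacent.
Total - adjacent = 12! - (12-1)!×2 = 479001600 - 79833600 = 399168000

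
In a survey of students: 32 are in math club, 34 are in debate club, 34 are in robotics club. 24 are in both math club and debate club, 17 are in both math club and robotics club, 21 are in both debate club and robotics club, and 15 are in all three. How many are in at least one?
|A∪B∪C| = 32+34+34-24-17-21+15 = 53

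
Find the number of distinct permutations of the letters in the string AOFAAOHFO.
9! / (2! × 3! × 1! × 3!) = 5040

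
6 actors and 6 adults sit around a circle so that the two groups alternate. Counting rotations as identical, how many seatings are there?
Fix one of the actors: (6-1)! ways for the remaining actors, × 6! ways for the adults = 120 × 720 = 86400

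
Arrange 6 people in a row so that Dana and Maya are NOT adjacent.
Total - adjacent = 6! - (6-1)!×2 = 720 - 240 = 480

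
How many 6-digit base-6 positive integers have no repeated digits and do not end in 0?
Last digit: 5 nonzero choices. First digit: 4 (nonzero, ≠last). Middle 4: P(4,4) = 24. Total = 480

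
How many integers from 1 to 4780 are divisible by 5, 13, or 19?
⌊4780/5⌋+⌊4780/13⌋+⌊4780/19⌋ - ⌊4780/65⌋-⌊4780/95⌋-⌊4780/247⌋ + ⌊4780/1235⌋ = 956+367+251 - 73-50-19 + 3 = 1435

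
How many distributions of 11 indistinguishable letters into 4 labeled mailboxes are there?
C(11+4-1, 4-1) = C(14, 3) = 364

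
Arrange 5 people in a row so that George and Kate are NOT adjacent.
Total - adjacent = 5! - (5-1)!×2 = 120 - 48 = 72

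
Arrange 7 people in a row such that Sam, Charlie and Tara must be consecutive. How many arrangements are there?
Treat the 3 as one block: (7-3+1)! × 3! = 120 × 6 = 720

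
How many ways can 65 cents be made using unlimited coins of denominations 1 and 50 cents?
Coefficient of x^65 in 1/(1-x^1) · 1/(1-x^50). Use j coins of 50 for j = 0..⌊65/50⌋ = 1, the rest in 1s: 1 + 1 = 2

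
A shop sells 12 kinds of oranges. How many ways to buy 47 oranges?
C(47+12-1, 12-1) = C(58, 11) = 227692286640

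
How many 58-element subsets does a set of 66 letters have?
C(66,58) = 66!/(58!×8!) = 5743572120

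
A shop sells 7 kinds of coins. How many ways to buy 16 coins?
C(16+7-1, 7-1) = C(22, 6) = 74613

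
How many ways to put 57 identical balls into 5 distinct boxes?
C(57+5-1, 5-1) = C(61, 4) = 521855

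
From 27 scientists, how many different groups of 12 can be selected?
C(27,12) = 27!/(12!×15!) = 17383860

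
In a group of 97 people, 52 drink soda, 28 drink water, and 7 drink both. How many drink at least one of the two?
|A∪B| = |A| + |B| - |A∩B| = 52 + 28 - 7 = 73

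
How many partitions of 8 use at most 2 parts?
By conjugation, equals partitions of 8 into parts ≤ 2. Let r_j(i) = number of partitions of i into parts ≤ j, for i = 0..8. r_1(i) = 1 for all i; r_j(i) = r_{j-1}(i) + r_j(i-j). Rows j = 2..2: ≤2: 1 1 2 2 3 3 4 4 5. r_2(8) = 5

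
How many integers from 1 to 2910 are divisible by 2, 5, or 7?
⌊2910/2⌋+⌊2910/5⌋+⌊2910/7⌋ - ⌊2910/10⌋-⌊2910/14⌋-⌊2910/35⌋ + ⌊2910/70⌋ = 1455+582+415 - 291-207-83 + 41 = 1912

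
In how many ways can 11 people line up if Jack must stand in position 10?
Fix one position: (11-1)! = 3628800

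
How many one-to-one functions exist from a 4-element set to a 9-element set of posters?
P(9,4) = 9!/(9-4)! = 3024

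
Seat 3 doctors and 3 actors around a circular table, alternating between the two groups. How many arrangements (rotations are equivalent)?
Fix one of the doctors: (3-1)! ways for the remaining doctors, × 3! ways for the actors = 2 × 6 = 12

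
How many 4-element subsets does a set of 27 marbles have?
C(27,4) = 27!/(4!×23!) = 17550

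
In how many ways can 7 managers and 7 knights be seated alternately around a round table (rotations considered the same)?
Fix one of the managers: (7-1)! ways for the remaining managers, × 7! ways for the knights = 720 × 5040 = 3628800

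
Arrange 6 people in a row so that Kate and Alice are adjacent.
Treat as block: (6-1)! × 2! = 120 × 2 = 240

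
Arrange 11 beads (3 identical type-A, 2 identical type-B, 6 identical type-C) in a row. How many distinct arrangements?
11! / (3! × 2! × 6!) = 4620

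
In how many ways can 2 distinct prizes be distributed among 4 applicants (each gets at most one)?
P(4,2) = 4!/(4-2)! = 12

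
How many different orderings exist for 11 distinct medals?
11! = 39916800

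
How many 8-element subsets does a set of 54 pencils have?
C(54,8) = 54!/(8!×46!) = 1040465790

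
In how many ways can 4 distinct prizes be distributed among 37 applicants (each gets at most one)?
P(37,4) = 37!/(37-4)! = 1585080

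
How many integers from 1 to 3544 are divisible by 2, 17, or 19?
⌊3544/2⌋+⌊3544/17⌋+⌊3544/19⌋ - ⌊3544/34⌋-⌊3544/38⌋-⌊3544/323⌋ + ⌊3544/646⌋ = 1772+208+186 - 104-93-10 + 5 = 1964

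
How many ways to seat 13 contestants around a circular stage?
Circular: fix one position, arrange the rest. (13-1)! = 479001600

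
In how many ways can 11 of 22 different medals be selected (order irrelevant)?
C(22,11) = 22!/(11!×11!) = 705432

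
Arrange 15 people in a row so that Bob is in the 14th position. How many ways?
Fix one position: (15-1)! = 87178291200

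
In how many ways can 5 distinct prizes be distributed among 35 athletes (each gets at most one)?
P(35,5) = 35!/(35-5)! = 38955840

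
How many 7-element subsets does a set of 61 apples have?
C(61,7) = 61!/(7!×54!) = 436270780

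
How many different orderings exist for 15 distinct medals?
15! = 1307674368000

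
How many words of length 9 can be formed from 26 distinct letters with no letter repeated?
P(26,9) = 26!/(26-9)! = 1133836704000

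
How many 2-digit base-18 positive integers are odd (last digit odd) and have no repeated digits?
Last∈{1,3,5,7,9,11,13,15,17}. Last=0: 0. Last nonzero: 9×16×P(16,0) = 144. Total = 144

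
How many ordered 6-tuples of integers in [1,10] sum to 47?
Coefficient of x^47 in (x + x² + ... + x^10)^6. By inclusion-exclusion on dice exceeding 10: Σ_j (-1)^j C(6,j)·C(47-1-10j, 5) = C(6,0)·C(46,5) - C(6,1)·C(36,5) + C(6,2)·C(26,5) - C(6,3)·C(16,5) + C(6,4)·C(6,5) = 1·1370754 - 6·376992 + 15·65780 - 20·4368 + 15·6 = 8232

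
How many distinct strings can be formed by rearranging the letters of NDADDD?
6! / (1! × 4! × 1!) = 30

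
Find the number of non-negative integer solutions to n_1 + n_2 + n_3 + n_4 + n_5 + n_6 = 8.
C(8+6-1, 6-1) = C(13, 5) = 1287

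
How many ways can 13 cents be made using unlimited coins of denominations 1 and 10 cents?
Coefficient of x^13 in 1/(1-x^1) · 1/(1-x^10). Use j coins of 10 for j = 0..⌊13/10⌋ = 1, the rest in 1s: 1 + 1 = 2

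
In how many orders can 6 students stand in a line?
6! = 720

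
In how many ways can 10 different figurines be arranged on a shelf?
10! = 3628800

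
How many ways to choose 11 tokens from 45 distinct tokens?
C(45,11) = 45!/(11!×34!) = 10150595910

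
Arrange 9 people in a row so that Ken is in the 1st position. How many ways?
Fix one position: (9-1)! = 40320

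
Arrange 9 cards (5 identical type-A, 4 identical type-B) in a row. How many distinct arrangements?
9! / (5! × 4!) = 126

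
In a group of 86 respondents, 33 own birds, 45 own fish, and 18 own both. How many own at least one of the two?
|A∪B| = |A| + |B| - |A∩B| = 33 + 45 - 18 = 60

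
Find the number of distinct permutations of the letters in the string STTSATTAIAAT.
12! / (2! × 4! × 1! × 5!) = 83160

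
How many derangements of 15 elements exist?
!15 = Σ_{j=0}^{15} (-1)^j·15!/j! = 1307674368000 - 1307674368000 + 653837184000 - 217945728000 + 54486432000 - 10897286400 + 1816214400 - 259459200 + 32432400 - 3603600 + 360360 - 32760 + 2730 - 210 + 15 - 1 = 481066515734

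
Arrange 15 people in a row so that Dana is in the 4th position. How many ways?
Fix one position: (15-1)! = 87178291200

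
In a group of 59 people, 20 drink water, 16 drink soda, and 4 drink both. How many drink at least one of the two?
|A∪B| = |A| + |B| - |A∩B| = 20 + 16 - 4 = 32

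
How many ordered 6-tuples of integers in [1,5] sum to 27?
Coefficient of x^27 in (x + x² + ... + x^5)^6. By inclusion-exclusion on dice exceeding 5: Σ_j (-1)^j C(6,j)·C(27-1-5j, 5) = C(6,0)·C(26,5) - C(6,1)·C(21,5) + C(6,2)·C(16,5) - C(6,3)·C(11,5) + C(6,4)·C(6,5) = 1·65780 - 6·20349 + 15·4368 - 20·462 + 15·6 = 56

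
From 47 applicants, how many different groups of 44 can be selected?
C(47,44) = 47!/(44!×3!) = 16215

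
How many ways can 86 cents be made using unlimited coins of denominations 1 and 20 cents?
Coefficient of x^86 in 1/(1-x^1) · 1/(1-x^20). Use j coins of 20 for j = 0..⌊86/20⌋ = 4, the rest in 1s: 4 + 1 = 5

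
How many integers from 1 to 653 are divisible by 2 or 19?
⌊653/2⌋ + ⌊653/19⌋ - ⌊653/38⌋ = 326 + 34 - 17 = 343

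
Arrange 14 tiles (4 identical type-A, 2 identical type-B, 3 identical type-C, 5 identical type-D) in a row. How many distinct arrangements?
14! / (4! × 2! × 3! × 5!) = 2522520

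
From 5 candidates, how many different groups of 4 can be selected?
C(5,4) = 5!/(4!×1!) = 5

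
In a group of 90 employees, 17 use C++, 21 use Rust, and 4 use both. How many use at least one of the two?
|A∪B| = |A| + |B| - |A∩B| = 17 + 21 - 4 = 34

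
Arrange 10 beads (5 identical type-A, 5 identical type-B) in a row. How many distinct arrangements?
10! / (5! × 5!) = 252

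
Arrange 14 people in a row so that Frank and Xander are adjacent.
Treat as block: (14-1)! × 2! = 6227020800 × 2 = 12454041600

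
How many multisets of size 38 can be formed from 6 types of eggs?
C(38+6-1, 6-1) = C(43, 5) = 962598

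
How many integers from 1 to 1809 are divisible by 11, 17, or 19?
⌊1809/11⌋+⌊1809/17⌋+⌊1809/19⌋ - ⌊1809/187⌋-⌊1809/209⌋-⌊1809/323⌋ + ⌊1809/3553⌋ = 164+106+95 - 9-8-5 + 0 = 343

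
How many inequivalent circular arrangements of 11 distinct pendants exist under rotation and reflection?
(11-1)!/2 = 3628800/2 = 1814400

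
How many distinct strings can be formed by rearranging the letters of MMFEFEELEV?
10! / (2! × 4! × 1! × 1! × 2!) = 37800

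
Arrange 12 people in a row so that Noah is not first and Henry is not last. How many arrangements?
By inclusion-exclusion: 12! - 2×(12-1)! + (12-2)! = 479001600 - 79833600 + 3628800 = 402796800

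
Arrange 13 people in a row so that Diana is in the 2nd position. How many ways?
Fix one position: (13-1)! = 479001600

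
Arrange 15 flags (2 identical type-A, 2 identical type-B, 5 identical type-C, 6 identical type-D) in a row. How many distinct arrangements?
15! / (2! × 2! × 5! × 6!) = 3783780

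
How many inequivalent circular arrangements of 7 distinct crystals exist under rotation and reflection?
(7-1)!/2 = 720/2 = 360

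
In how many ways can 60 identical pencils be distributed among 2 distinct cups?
C(60+2-1, 2-1) = C(61, 1) = 61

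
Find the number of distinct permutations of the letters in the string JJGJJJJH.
8! / (1! × 6! × 1!) = 56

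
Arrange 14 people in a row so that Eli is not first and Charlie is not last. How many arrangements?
By inclusion-exclusion: 14! - 2×(14-1)! + (14-2)! = 87178291200 - 12454041600 + 479001600 = 75203251200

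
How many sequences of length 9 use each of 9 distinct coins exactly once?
9! = 362880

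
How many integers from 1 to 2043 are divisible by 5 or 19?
⌊2043/5⌋ + ⌊2043/19⌋ - ⌊2043/95⌋ = 408 + 107 - 21 = 494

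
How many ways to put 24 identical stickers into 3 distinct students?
C(24+3-1, 3-1) = C(26, 2) = 325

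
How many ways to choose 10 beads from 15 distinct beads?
C(15,10) = 15!/(10!×5!) = 3003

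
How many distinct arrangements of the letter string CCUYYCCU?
8! / (4! × 2! × 2!) = 420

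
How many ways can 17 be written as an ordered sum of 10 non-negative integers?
C(17+10-1, 10-1) = C(26, 9) = 3124550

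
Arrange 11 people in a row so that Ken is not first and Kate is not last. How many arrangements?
By inclusion-exclusion: 11! - 2×(11-1)! + (11-2)! = 39916800 - 7257600 + 362880 = 33022080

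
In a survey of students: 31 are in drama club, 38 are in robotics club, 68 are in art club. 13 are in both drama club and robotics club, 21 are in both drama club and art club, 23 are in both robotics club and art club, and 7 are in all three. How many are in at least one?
|A∪B∪C| = 31+38+68-13-21-23+7 = 87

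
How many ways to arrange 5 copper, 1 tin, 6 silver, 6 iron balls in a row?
18! / (5! × 1! × 6! × 6!) = 102918816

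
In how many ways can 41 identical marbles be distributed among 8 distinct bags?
C(41+8-1, 8-1) = C(48, 7) = 73629072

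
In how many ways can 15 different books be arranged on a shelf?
15! = 1307674368000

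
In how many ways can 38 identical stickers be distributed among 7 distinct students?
C(38+7-1, 7-1) = C(44, 6) = 7059052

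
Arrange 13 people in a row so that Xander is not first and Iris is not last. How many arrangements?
By inclusion-exclusion: 13! - 2×(13-1)! + (13-2)! = 6227020800 - 958003200 + 39916800 = 5308934400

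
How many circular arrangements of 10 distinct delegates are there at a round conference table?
Circular: fix one position, arrange the rest. (10-1)! = 362880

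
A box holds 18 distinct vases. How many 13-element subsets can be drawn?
C(18,13) = 18!/(13!×5!) = 8568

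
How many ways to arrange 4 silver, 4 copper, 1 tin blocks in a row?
9! / (4! × 4! × 1!) = 630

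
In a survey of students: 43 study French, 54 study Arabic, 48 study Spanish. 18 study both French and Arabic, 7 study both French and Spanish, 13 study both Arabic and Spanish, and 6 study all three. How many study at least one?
|A∪B∪C| = 43+54+48-18-7-13+6 = 113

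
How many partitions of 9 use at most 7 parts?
By conjugation, equals partitions of 9 into parts ≤ 7. Let r_j(i) = number of partitions of i into parts ≤ j, for i = 0..9. r_1(i) = 1 for all i; r_j(i) = r_{j-1}(i) + r_j(i-j). Rows j = 2..7: ≤2: 1 1 2 2 3 3 4 4 5 5; ≤3: 1 1 2 3 4 5 7 8 10 12; ≤4: 1 1 2 3 5 6 9 11 15 18; ≤5: 1 1 2 3 5 7 10 13 18 23; ≤6: 1 1 2 3 5 7 11 14 20 26; ≤7: 1 1 2 3 5 7 11 15 21 28. r_7(9) = 28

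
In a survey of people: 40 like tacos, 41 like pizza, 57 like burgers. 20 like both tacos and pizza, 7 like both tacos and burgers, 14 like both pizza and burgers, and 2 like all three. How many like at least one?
|A∪B∪C| = 40+41+57-20-7-14+2 = 99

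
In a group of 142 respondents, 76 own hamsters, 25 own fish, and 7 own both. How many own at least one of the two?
|A∪B| = |A| + |B| - |A∩B| = 76 + 25 - 7 = 94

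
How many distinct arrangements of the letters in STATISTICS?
10! / (3! × 3! × 1! × 2! × 1!) = 50400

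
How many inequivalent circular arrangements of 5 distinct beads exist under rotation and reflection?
(5-1)!/2 = 24/2 = 12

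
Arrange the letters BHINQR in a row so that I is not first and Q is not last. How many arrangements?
By inclusion-exclusion: 6! - 2×(6-1)! + (6-2)! = 720 - 240 + 24 = 504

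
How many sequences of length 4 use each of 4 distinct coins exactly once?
4! = 24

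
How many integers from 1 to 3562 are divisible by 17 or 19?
⌊3562/17⌋ + ⌊3562/19⌋ - ⌊3562/323⌋ = 209 + 187 - 11 = 385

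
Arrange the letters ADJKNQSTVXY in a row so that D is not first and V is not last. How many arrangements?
By inclusion-exclusion: 11! - 2×(11-1)! + (11-2)! = 39916800 - 7257600 + 362880 = 33022080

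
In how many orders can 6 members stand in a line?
6! = 720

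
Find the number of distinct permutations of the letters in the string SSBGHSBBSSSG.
12! / (2! × 1! × 3! × 6!) = 55440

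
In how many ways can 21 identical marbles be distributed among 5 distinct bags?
C(21+5-1, 5-1) = C(25, 4) = 12650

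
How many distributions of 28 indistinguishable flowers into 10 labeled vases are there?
C(28+10-1, 10-1) = C(37, 9) = 124403620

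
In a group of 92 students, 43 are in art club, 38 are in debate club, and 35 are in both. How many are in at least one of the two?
|A∪B| = |A| + |B| - |A∩B| = 43 + 38 - 35 = 46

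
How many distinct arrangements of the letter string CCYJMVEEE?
9! / (1! × 1! × 1! × 2! × 1! × 3!) = 30240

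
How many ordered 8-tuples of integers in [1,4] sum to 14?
Coefficient of x^14 in (x + x² + ... + x^4)^8. By inclusion-exclusion on dice exceeding 4: Σ_j (-1)^j C(8,j)·C(14-1-4j, 7) = C(8,0)·C(13,7) - C(8,1)·C(9,7) = 1·1716 - 8·36 = 1428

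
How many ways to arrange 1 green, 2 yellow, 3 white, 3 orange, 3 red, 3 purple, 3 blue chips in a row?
18! / (1! × 2! × 3! × 3! × 3! × 3! × 3!) = 411675264000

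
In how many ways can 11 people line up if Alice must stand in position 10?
Fix one position: (11-1)! = 3628800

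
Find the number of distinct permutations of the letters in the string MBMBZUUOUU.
10! / (1! × 2! × 1! × 2! × 4!) = 37800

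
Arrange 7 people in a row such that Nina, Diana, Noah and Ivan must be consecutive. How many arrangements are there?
Treat the 4 as one block: (7-4+1)! × 4! = 24 × 24 = 576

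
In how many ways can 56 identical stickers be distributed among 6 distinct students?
C(56+6-1, 6-1) = C(61, 5) = 5949147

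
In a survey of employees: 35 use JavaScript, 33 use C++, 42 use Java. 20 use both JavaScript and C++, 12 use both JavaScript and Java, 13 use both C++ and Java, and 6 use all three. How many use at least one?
|A∪B∪C| = 35+33+42-20-12-13+6 = 71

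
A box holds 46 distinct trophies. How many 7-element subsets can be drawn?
C(46,7) = 46!/(7!×39!) = 53524680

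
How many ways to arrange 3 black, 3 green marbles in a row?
6! / (3! × 3!) = 20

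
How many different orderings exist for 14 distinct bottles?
14! = 87178291200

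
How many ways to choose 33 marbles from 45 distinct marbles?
C(45,33) = 45!/(33!×12!) = 28760021745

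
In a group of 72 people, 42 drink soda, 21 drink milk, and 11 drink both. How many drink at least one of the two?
|A∪B| = |A| + |B| - |A∩B| = 42 + 21 - 11 = 52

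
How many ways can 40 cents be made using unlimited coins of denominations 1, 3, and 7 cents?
Coefficient of x^40 in 1/(1-x^1) · 1/(1-x^3) · 1/(1-x^7). Case on j = number of 7-cent coins (j = 0..5); remainder r = 40 - 7j is made from {1,3} in ⌊r/3⌋+1 ways. r = 40, 33, 26, 19, 12, 5 → 14 + 12 + 9 + 7 + 5 + 2 = 49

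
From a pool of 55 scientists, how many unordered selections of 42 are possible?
C(55,42) = 55!/(42!×13!) = 1451182990950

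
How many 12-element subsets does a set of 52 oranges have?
C(52,12) = 52!/(12!×40!) = 206379406870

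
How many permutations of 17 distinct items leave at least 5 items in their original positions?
Exactly j fixed points: C(17,j)·!(17-j); sum over j ≥ 5 (derangement numbers via !m = (m-1)·(!(m-1) + !(m-2)): !0..!12 = 1, 0, 1, 2, 9, 44, 265, 1854, 14833, 133496, 1334961, 14684570, 176214841). Σ_{j=5}^{17} C(17,j)·!(17-j) = C(17,5)·!12 + C(17,6)·!11 + C(17,7)·!10 + C(17,8)·!9 + C(17,9)·!8 + C(17,10)·!7 + C(17,11)·!6 + C(17,12)·!5 + C(17,13)·!4 + C(17,14)·!3 + C(17,15)·!2 + C(17,16)·!1 + C(17,17)·!0 = 6188·176214841 + 12376·14684570 + 19448·1334961 + 24310·133496 + 24310·14833 + 19448·1854 + 12376·265 + 6188·44 + 2380·9 + 680·2 + 136·1 + 17·0 + 1·1 = 1301761505367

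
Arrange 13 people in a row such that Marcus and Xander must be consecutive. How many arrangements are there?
Treat the 2 as one block: (13-2+1)! × 2! = 479001600 × 2 = 958003200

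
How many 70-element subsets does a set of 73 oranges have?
C(73,70) = 73!/(70!×3!) = 62196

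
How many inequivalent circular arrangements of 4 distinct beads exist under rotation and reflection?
(4-1)!/2 = 6/2 = 3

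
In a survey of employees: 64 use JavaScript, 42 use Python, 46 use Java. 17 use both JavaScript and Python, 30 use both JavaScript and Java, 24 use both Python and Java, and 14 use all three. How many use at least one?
|A∪B∪C| = 64+42+46-17-30-24+14 = 95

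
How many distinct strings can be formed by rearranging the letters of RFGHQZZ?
7! / (1! × 1! × 1! × 2! × 1! × 1!) = 2520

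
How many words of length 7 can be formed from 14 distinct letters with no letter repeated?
P(14,7) = 14!/(14-7)! = 17297280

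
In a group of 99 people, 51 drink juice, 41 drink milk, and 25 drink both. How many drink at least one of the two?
|A∪B| = |A| + |B| - |A∩B| = 51 + 41 - 25 = 67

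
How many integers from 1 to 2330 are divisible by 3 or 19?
⌊2330/3⌋ + ⌊2330/19⌋ - ⌊2330/57⌋ = 776 + 122 - 40 = 858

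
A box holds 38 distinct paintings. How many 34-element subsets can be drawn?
C(38,34) = 38!/(34!×4!) = 73815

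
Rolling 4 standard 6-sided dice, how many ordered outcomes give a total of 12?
Coefficient of x^12 in (x + x² + ... + x^6)^4. By inclusion-exclusion on dice exceeding 6: Σ_j (-1)^j C(4,j)·C(12-1-6j, 3) = C(4,0)·C(11,3) - C(4,1)·C(5,3) = 1·165 - 4·10 = 125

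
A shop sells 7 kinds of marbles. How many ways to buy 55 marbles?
C(55+7-1, 7-1) = C(61, 6) = 55525372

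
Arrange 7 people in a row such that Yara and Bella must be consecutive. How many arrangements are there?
Treat the 2 as one block: (7-2+1)! × 2! = 720 × 2 = 1440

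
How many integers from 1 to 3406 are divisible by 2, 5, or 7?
⌊3406/2⌋+⌊3406/5⌋+⌊3406/7⌋ - ⌊3406/10⌋-⌊3406/14⌋-⌊3406/35⌋ + ⌊3406/70⌋ = 1703+681+486 - 340-243-97 + 48 = 2238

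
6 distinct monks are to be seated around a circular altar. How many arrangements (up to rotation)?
Circular: fix one position, arrange the rest. (6-1)! = 120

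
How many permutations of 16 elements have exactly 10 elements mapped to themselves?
Choose the 10 fixed points C(16,10) = 8008, derange the rest: !6 = Σ_{j=0}^{6} (-1)^j·6!/j! = 720 - 720 + 360 - 120 + 30 - 6 + 1 = 265. Product = 8008 × 265 = 2122120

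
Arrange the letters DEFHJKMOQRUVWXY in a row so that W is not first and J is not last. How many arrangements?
By inclusion-exclusion: 15! - 2×(15-1)! + (15-2)! = 1307674368000 - 174356582400 + 6227020800 = 1139544806400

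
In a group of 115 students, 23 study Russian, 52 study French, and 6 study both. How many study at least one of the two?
|A∪B| = |A| + |B| - |A∩B| = 23 + 52 - 6 = 69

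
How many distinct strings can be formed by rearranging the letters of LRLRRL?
6! / (3! × 3!) = 20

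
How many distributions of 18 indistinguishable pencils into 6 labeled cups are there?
C(18+6-1, 6-1) = C(23, 5) = 33649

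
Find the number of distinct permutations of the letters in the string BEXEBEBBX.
9! / (4! × 3! × 2!) = 1260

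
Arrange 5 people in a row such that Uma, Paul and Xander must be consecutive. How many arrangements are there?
Treat the 3 as one block: (5-3+1)! × 3! = 6 × 6 = 36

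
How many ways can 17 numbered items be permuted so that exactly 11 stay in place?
Choose the 11 fixed points C(17,11) = 12376, derange the rest: !6 = Σ_{j=0}^{6} (-1)^j·6!/j! = 720 - 720 + 360 - 120 + 30 - 6 + 1 = 265. Product = 12376 × 265 = 3279640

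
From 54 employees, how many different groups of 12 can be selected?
C(54,12) = 54!/(12!×42!) = 343006888770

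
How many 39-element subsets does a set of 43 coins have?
C(43,39) = 43!/(39!×4!) = 123410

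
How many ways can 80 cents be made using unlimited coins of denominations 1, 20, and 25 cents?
Coefficient of x^80 in 1/(1-x^1) · 1/(1-x^20) · 1/(1-x^25). Case on j = number of 25-cent coins (j = 0..3); remainder r = 80 - 25j is made from {1,20} in ⌊r/20⌋+1 ways. r = 80, 55, 30, 5 → 5 + 3 + 2 + 1 = 11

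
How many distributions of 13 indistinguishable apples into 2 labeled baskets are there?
C(13+2-1, 2-1) = C(14, 1) = 14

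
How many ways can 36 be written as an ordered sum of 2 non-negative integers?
C(36+2-1, 2-1) = C(37, 1) = 37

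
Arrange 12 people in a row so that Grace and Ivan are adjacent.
Treat as block: (12-1)! × 2! = 39916800 × 2 = 79833600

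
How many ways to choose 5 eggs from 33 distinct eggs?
C(33,5) = 33!/(5!×28!) = 237336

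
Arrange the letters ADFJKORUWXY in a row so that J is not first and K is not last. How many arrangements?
By inclusion-exclusion: 11! - 2×(11-1)! + (11-2)! = 39916800 - 7257600 + 362880 = 33022080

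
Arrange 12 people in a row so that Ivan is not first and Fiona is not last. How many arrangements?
By inclusion-exclusion: 12! - 2×(12-1)! + (12-2)! = 479001600 - 79833600 + 3628800 = 402796800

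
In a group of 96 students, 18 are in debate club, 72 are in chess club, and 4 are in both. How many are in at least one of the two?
|A∪B| = |A| + |B| - |A∩B| = 18 + 72 - 4 = 86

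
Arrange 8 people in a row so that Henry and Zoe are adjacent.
Treat as block: (8-1)! × 2! = 5040 × 2 = 10080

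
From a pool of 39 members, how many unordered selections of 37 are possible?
C(39,37) = 39!/(37!×2!) = 741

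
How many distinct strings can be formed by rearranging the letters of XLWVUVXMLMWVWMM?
15! / (3! × 2! × 2! × 1! × 3! × 4!) = 378378000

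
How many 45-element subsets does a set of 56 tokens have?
C(56,45) = 56!/(45!×11!) = 148902215280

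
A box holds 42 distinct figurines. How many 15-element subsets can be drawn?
C(42,15) = 42!/(15!×27!) = 98672427616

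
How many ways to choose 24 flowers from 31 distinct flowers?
C(31,24) = 31!/(24!×7!) = 2629575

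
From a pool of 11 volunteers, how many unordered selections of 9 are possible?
C(11,9) = 11!/(9!×2!) = 55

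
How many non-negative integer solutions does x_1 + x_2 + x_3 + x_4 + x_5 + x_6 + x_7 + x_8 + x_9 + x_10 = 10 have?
C(10+10-1, 10-1) = C(19, 9) = 92378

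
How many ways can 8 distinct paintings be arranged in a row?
8! = 40320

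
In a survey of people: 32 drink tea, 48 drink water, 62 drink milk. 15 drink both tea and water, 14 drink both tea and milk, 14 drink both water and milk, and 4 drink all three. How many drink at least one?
|A∪B∪C| = 32+48+62-15-14-14+4 = 103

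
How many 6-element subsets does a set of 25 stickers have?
C(25,6) = 25!/(6!×19!) = 177100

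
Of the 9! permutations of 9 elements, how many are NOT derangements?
Complement of the derangements. !9 = Σ_{j=0}^{9} (-1)^j·9!/j! = 362880 - 362880 + 181440 - 60480 + 15120 - 3024 + 504 - 72 + 9 - 1 = 133496. 9! - !9 = 362880 - 133496 = 229384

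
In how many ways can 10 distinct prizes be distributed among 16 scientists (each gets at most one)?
P(16,10) = 16!/(16-10)! = 29059430400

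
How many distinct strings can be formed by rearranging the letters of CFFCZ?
5! / (2! × 1! × 2!) = 30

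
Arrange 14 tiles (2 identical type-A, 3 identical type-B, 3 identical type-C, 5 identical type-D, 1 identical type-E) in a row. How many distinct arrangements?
14! / (2! × 3! × 3! × 5! × 1!) = 10090080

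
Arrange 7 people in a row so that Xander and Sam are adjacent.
Treat as block: (7-1)! × 2! = 720 × 2 = 1440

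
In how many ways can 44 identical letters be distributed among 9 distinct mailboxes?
C(44+9-1, 9-1) = C(52, 8) = 752538150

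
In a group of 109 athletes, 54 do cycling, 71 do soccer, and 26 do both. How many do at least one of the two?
|A∪B| = |A| + |B| - |A∩B| = 54 + 71 - 26 = 99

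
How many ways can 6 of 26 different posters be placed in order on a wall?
P(26,6) = 26!/(26-6)! = 165765600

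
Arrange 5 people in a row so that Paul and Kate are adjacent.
Treat as block: (5-1)! × 2! = 24 × 2 = 48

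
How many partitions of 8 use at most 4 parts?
By conjugation, equals partitions of 8 into parts ≤ 4. Let r_j(i) = number of partitions of i into parts ≤ j, for i = 0..8. r_1(i) = 1 for all i; r_j(i) = r_{j-1}(i) + r_j(i-j). Rows j = 2..4: ≤2: 1 1 2 2 3 3 4 4 5; ≤3: 1 1 2 3 4 5 7 8 10; ≤4: 1 1 2 3 5 6 9 11 15. r_4(8) = 15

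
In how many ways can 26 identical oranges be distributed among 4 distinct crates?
C(26+4-1, 4-1) = C(29, 3) = 3654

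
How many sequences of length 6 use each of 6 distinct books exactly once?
6! = 720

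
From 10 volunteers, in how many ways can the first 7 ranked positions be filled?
P(10,7) = 10!/(10-7)! = 604800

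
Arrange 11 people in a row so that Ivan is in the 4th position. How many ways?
Fix one position: (11-1)! = 3628800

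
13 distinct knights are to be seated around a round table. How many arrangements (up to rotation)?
Circular: fix one position, arrange the rest. (13-1)! = 479001600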